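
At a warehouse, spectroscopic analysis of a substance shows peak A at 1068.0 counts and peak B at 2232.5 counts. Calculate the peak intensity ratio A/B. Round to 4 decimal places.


Spectral peak ratio:
Peak A = 1068.0 counts
Peak B = 2232.5 counts
Ratio = 1068.0 / 2232.5 = 0.4784

0.4784


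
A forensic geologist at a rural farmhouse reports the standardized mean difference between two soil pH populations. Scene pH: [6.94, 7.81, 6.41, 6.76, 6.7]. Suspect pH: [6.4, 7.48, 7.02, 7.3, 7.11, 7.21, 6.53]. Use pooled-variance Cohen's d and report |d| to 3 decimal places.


Pooled-variance Cohen's d for soil pH comparison:
Scene mean = 34.62 / 5 = 6.924
Suspect mean = 49.05 / 7 = 7.007143
Scene sample variance s_s^2 = 0.28163
Suspect sample variance s_c^2 = 0.15959
Pooled variance = ((n_s-1)*s_s^2 + (n_c-1)*s_c^2) / (n_s + n_c - 2) = 0.208406
Pooled SD = sqrt(0.208406) = 0.456515
Mean difference = -0.083143
|d| = |-0.083143| / 0.456515 = 0.182

0.182


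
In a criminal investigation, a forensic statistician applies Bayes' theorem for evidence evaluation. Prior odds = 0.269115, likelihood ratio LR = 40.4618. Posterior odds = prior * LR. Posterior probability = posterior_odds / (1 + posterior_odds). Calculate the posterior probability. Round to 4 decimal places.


Bayesian evidence evaluation:
Posterior odds = prior_odds * LR = 0.269115 * 40.4618 = 10.88888
Posterior probability = posterior_odds / (1 + posterior_odds)
= 10.88888 / (1 + 10.88888)
= 10.88888 / 11.88888
= 0.9159

0.9159


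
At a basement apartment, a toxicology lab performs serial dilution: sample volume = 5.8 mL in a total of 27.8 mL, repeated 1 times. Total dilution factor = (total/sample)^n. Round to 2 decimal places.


Dilution factor calculation:
Single dilution = V_total / V_sample = 27.8 / 5.8 ≈ 4.793103
Number of dilutions = 1
Total DF = (27.8 / 5.8)^1 (full precision, rounded at the end) = 4.79

4.79


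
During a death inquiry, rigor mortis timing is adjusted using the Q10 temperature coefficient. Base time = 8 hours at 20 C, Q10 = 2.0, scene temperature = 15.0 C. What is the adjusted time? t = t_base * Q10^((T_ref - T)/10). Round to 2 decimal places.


Rigor mortis time adjustment:
Exponent = (T_ref - T_actual) / 10 = (20 - 15.0) / 10 = 0.5
Q10 factor = 2.0^0.5 = 1.41421
t_adjusted = 8 * 1.41421 = 11.31 hours

11.31


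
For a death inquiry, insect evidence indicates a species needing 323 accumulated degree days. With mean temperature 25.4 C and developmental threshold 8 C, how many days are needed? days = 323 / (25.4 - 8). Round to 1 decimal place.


Insect development time:
Effective temperature = avg_temp - T_base = 25.4 - 8 = 17.4 C
Days = ADD / effective_temp = 323 / 17.4 = 18.6 days

18.6


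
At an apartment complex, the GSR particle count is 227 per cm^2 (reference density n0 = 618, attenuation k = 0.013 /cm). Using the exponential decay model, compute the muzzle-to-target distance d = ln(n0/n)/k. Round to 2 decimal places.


GSR distance calculation:
n0/n = 618 / 227 = 2.722467
ln(n0/n) = 1.001538
d = 1.001538 / 0.013 = 77.04 cm

77.04


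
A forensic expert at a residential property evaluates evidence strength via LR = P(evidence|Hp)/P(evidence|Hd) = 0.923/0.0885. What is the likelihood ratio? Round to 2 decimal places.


Likelihood ratio calculation:
LR = P(E|Hp) / P(E|Hd)
LR = 0.923 / 0.0885
LR = 10.43

10.43


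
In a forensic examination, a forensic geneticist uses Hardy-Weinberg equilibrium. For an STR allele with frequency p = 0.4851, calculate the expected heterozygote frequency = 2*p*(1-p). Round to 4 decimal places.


Hardy-Weinberg heterozygote frequency:
q = 1 - p = 1 - 0.4851 = 0.5149
2pq = 2 * 0.4851 * 0.5149 = 0.4996

0.4996


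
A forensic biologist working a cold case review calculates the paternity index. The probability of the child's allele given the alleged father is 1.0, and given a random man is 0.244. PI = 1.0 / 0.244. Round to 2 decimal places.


Paternity Index calculation:
PI = P(allele|father) / P(allele|random)
PI = 1.0 / 0.244
PI = 4.10

4.10


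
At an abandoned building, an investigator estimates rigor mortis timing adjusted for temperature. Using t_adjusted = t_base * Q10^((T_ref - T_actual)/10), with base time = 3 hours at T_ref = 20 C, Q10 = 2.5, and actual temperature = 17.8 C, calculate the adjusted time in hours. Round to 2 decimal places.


Rigor mortis time adjustment:
Exponent = (T_ref - T_actual) / 10 = (20 - 17.8) / 10 = 0.22
Q10 factor = 2.5^0.22 = 1.22334
t_adjusted = 3 * 1.22334 = 3.67 hours

3.67


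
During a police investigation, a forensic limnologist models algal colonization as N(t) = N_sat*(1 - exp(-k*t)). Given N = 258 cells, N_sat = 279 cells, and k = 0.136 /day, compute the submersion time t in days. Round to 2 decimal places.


PMSI from diatom colonization curve:
N / N_sat = 258 / 279 = 0.924731
1 - N/N_sat = 0.075269
ln(1 - N/N_sat) = -2.586687
t = -ln(1 - N/N_sat) / k = -(-2.586687) / 0.136 = 19.02 days

19.02


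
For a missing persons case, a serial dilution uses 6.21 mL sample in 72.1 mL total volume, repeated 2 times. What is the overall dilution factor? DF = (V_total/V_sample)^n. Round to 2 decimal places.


Dilution factor calculation:
Single dilution = V_total / V_sample = 72.1 / 6.21 ≈ 11.610306
Number of dilutions = 2
Total DF = (72.1 / 6.21)^2 (full precision, rounded at the end) = 134.80

134.80


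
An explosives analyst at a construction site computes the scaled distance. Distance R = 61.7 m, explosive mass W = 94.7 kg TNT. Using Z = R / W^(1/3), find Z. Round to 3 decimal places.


Scaled distance calculation:
W^(1/3) = 94.7^(1/3) = 4.558095
Z = R / W^(1/3) = 61.7 / 4.558095
Z = 13.536 m/kg^(1/3)

13.536


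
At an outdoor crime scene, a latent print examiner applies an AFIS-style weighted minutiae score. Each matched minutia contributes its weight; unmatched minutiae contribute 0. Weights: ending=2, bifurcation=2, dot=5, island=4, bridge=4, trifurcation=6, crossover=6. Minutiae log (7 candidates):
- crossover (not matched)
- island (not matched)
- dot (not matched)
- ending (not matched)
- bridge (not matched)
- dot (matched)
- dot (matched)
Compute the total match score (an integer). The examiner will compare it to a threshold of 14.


Weighted minutiae match score:
  crossover: not matched, +0
  island: not matched, +0
  dot: not matched, +0
  ending: not matched, +0
  bridge: not matched, +0
  dot: matched, +5 (running total 5)
  dot: matched, +5 (running total 10)
Total score = 10
Threshold = 14; verdict = inconclusive

10


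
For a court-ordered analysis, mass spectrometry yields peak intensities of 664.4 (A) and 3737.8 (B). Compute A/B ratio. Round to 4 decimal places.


Spectral peak ratio:
Peak A = 664.4 counts
Peak B = 3737.8 counts
Ratio = 664.4 / 3737.8 = 0.1778

0.1778


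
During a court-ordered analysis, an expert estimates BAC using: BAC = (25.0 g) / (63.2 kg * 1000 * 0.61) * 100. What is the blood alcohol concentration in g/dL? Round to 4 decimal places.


Applying the Widmark formula:
BAC = (dose_g / (body_wt * 1000 * r)) * 100
Denominator = 63.2 * 1000 * 0.61 = 38552
BAC = (25.0 / 38552) * 100
BAC = 0.0648 g/dL

0.0648


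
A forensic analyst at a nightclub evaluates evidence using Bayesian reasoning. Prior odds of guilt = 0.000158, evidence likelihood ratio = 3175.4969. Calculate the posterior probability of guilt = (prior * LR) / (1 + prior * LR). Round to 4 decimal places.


Bayesian evidence evaluation:
Posterior odds = prior_odds * LR = 0.000158 * 3175.4969 = 0.5017285
Posterior probability = posterior_odds / (1 + posterior_odds)
= 0.5017285 / (1 + 0.5017285)
= 0.5017285 / 1.5017285
= 0.3341

0.3341


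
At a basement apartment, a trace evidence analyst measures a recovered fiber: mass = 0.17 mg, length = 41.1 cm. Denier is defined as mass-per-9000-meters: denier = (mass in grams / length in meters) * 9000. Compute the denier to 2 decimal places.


Denier calculation:
Mass in grams = 0.17 mg / 1000 = 0.00017 g
Length in meters = 41.1 cm / 100 = 0.411 m
Linear density = mass / length = 0.00017 / 0.411 = 0.00041363 g/m
Denier = (g/m) * 9000 = 0.00041363 * 9000 = 3.72

3.72


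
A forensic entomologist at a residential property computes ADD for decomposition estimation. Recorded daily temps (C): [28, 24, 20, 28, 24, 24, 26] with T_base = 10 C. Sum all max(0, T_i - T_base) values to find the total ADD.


Computing ADD day by day:
Day 1: max(0, 28 - 10) = 18
Day 2: max(0, 24 - 10) = 14
Day 3: max(0, 20 - 10) = 10
Day 4: max(0, 28 - 10) = 18
Day 5: max(0, 24 - 10) = 14
Day 6: max(0, 24 - 10) = 14
Day 7: max(0, 26 - 10) = 16
Total ADD = 104

104


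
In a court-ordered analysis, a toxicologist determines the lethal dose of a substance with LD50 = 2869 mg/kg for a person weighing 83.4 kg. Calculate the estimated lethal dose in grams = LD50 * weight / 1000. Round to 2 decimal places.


Lethal dose calculation:
Lethal dose = LD50 * body_weight / 1000
= 2869 * 83.4 / 1000
= 239274.6 / 1000
= 239.27 g

239.27


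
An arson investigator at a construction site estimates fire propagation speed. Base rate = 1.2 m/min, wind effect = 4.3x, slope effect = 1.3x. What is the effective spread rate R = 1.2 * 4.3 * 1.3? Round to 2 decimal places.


Fire spread rate calculation:
R = R0 * wind_factor * slope_factor
= 1.2 * 4.3 * 1.3
= 5.16 * 1.3
= 6.71 m/min

6.71


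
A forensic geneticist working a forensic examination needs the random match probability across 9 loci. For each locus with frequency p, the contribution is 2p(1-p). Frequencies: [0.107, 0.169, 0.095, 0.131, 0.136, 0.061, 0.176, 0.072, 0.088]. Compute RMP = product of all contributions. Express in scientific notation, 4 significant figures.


Computing RMP for 9 loci:
Locus 1: 2 * 0.107 * 0.893 = 0.191102
Locus 2: 2 * 0.169 * 0.831 = 0.280878
Locus 3: 2 * 0.095 * 0.905 = 0.17195
Locus 4: 2 * 0.131 * 0.869 = 0.227678
Locus 5: 2 * 0.136 * 0.864 = 0.235008
Locus 6: 2 * 0.061 * 0.939 = 0.114558
Locus 7: 2 * 0.176 * 0.824 = 0.290048
Locus 8: 2 * 0.072 * 0.928 = 0.133632
Locus 9: 2 * 0.088 * 0.912 = 0.160512
RMP = 3.520e-07

3.520e-07


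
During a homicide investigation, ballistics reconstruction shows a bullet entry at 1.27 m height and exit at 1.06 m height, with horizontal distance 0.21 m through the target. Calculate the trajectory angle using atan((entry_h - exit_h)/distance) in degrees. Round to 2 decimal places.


Bullet trajectory angle:
Height difference = 1.27 - 1.06 = 0.21 m
angle = atan(0.21 / 0.21)
angle = atan(1)
angle = 45.00 degrees

45.00


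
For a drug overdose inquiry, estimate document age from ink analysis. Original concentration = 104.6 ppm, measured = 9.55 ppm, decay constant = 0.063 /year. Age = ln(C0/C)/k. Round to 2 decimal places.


Document age estimation:
C0/C = 104.6 / 9.55 = 10.95288
ln(C0/C) = 2.393602
t = 2.393602 / 0.063 = 37.99 years

37.99


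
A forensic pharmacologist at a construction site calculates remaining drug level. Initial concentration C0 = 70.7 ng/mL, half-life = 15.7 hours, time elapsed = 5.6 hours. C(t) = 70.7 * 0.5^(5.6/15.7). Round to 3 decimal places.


Drug concentration decay:
Number of half-lives = t / t_half = 5.6 / 15.7 = 0.356688
Decay factor = 0.5^0.356688 = 0.78095537
C(t) = 70.7 * 0.78095537 = 55.214 ng/mL

55.214


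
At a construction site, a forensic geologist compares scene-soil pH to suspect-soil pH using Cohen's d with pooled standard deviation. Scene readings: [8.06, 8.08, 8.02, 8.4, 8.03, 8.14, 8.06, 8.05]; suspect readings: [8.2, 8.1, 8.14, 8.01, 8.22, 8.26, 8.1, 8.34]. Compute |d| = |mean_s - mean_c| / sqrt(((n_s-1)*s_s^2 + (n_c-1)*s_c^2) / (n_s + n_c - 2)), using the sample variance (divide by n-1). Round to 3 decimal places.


Pooled-variance Cohen's d for soil pH comparison:
Scene mean = 64.84 / 8 = 8.105
Suspect mean = 65.37 / 8 = 8.17125
Scene sample variance s_s^2 = 0.015543
Suspect sample variance s_c^2 = 0.010955
Pooled variance = ((n_s-1)*s_s^2 + (n_c-1)*s_c^2) / (n_s + n_c - 2) = 0.013249
Pooled SD = sqrt(0.013249) = 0.115104
Mean difference = -0.06625
|d| = |-0.06625| / 0.115104 = 0.576

0.576


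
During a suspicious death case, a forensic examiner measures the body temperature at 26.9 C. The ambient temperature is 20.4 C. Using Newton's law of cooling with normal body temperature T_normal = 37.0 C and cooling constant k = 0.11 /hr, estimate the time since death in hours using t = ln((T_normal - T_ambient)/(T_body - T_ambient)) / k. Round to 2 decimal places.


Using Newton's law of cooling:
t = ln((T_normal - T_ambient) / (T_body - T_ambient)) / k
T_normal - T_ambient = 16.6
T_body - T_ambient = 6.5
Ratio = 2.553846
ln(ratio) = 0.9376
t = 0.9376 / 0.11 = 8.52 hours

8.52


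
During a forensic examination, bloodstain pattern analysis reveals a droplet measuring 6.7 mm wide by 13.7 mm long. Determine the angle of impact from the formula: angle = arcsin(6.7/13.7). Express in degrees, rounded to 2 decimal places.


Blood spatter impact angle calculation:
width / length = 6.7 / 13.7 = 0.489051
angle = arcsin(0.489051)
angle = 29.28 degrees

29.28


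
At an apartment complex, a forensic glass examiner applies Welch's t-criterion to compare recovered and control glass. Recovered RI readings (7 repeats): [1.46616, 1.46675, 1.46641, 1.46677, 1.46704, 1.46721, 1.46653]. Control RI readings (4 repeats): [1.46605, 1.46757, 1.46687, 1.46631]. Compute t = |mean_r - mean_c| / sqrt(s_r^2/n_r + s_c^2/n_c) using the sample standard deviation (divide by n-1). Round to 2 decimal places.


Welch's t-criterion for glass RI comparison:
Recovered mean = sum / n_r = 10.26687 / 7 = 1.4666957
Control mean = sum / n_c = 5.8668 / 4 = 1.4667
Recovered sample variance s_r^2 = 1.31262e-07
Control sample variance s_c^2 = 4.53467e-07
Welch SE (unpooled) = sqrt(s_r^2/n_r + s_c^2/n_c) = sqrt(1.87517e-08 + 1.13367e-07) = sqrt(1.32119e-07) = 0.000363482
|mean_r - mean_c| = 4.28571e-06
t = 4.28571e-06 / 0.000363482 = 0.01

0.01


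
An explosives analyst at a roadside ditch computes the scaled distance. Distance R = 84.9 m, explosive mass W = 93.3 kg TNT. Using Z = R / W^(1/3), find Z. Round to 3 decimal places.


Scaled distance calculation:
W^(1/3) = 93.3^(1/3) = 4.535521
Z = R / W^(1/3) = 84.9 / 4.535521
Z = 18.719 m/kg^(1/3)

18.719


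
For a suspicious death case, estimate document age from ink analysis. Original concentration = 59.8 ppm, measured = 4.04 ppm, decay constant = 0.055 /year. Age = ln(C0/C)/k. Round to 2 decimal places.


Document age estimation:
C0/C = 59.8 / 4.04 = 14.80198
ln(C0/C) = 2.694761
t = 2.694761 / 0.055 = 49.00 years

49.00


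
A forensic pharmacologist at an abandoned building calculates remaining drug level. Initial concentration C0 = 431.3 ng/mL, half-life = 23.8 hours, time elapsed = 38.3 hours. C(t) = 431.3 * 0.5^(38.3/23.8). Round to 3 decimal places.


Drug concentration decay:
Number of half-lives = t / t_half = 38.3 / 23.8 = 1.609244
Decay factor = 0.5^1.609244 = 0.32777006
C(t) = 431.3 * 0.32777006 = 141.367 ng/mL

141.367


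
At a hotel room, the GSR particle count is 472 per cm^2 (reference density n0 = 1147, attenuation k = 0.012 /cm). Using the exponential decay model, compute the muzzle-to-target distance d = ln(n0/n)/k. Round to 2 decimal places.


GSR distance calculation:
n0/n = 1147 / 472 = 2.430085
ln(n0/n) = 0.887926
d = 0.887926 / 0.012 = 73.99 cm

73.99


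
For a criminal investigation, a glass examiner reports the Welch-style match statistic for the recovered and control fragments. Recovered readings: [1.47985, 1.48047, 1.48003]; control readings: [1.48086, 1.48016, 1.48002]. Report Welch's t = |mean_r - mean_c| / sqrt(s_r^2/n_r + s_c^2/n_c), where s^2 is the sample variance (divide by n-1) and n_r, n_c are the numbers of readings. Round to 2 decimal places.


Welch's t-criterion for glass RI comparison:
Recovered mean = sum / n_r = 4.44035 / 3 = 1.4801167
Control mean = sum / n_c = 4.44104 / 3 = 1.4803467
Recovered sample variance s_r^2 = 1.01733e-07
Control sample variance s_c^2 = 2.02533e-07
Welch SE (unpooled) = sqrt(s_r^2/n_r + s_c^2/n_c) = sqrt(3.39111e-08 + 6.75111e-08) = sqrt(1.01422e-07) = 0.000318468
|mean_r - mean_c| = 0.00023
t = 0.00023 / 0.000318468 = 0.72

0.72


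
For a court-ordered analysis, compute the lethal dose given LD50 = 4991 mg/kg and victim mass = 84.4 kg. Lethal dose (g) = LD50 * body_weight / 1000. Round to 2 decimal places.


Lethal dose calculation:
Lethal dose = LD50 * body_weight / 1000
= 4991 * 84.4 / 1000
= 421240.4 / 1000
= 421.24 g

421.24


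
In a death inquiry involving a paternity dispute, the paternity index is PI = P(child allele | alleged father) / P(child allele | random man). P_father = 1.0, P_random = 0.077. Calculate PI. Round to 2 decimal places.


Paternity Index calculation:
PI = P(allele|father) / P(allele|random)
PI = 1.0 / 0.077
PI = 12.99

12.99


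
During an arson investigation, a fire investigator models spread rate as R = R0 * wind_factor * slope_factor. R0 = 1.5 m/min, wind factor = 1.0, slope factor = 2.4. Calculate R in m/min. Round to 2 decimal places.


Fire spread rate calculation:
R = R0 * wind_factor * slope_factor
= 1.5 * 1.0 * 2.4
= 1.5 * 2.4
= 3.60 m/min

3.60


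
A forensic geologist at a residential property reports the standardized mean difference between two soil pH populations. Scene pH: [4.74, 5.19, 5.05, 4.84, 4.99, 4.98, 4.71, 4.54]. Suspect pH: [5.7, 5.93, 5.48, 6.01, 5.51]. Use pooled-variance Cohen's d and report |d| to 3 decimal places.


Pooled-variance Cohen's d for soil pH comparison:
Scene mean = 39.04 / 8 = 4.88
Suspect mean = 28.63 / 5 = 5.726
Scene sample variance s_s^2 = 0.044686
Suspect sample variance s_c^2 = 0.05753
Pooled variance = ((n_s-1)*s_s^2 + (n_c-1)*s_c^2) / (n_s + n_c - 2) = 0.049356
Pooled SD = sqrt(0.049356) = 0.222162
Mean difference = -0.846
|d| = |-0.846| / 0.222162 = 3.808

3.808


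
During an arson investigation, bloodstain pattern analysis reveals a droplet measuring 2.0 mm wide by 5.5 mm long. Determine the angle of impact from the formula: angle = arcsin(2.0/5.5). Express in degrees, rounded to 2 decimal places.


Blood spatter impact angle calculation:
width / length = 2.0 / 5.5 = 0.363636
angle = arcsin(0.363636)
angle = 21.32 degrees

21.32


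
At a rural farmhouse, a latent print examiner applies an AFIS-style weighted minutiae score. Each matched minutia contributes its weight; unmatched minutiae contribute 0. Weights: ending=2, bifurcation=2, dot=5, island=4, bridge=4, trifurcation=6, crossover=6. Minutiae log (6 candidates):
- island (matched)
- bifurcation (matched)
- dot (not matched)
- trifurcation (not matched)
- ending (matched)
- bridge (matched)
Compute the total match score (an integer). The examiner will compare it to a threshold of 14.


Weighted minutiae match score:
  island: matched, +4 (running total 4)
  bifurcation: matched, +2 (running total 6)
  dot: not matched, +0
  trifurcation: not matched, +0
  ending: matched, +2 (running total 8)
  bridge: matched, +4 (running total 12)
Total score = 12
Threshold = 14; verdict = inconclusive

12


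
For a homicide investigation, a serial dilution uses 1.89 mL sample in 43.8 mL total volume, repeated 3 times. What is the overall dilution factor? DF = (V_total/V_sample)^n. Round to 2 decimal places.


Dilution factor calculation:
Single dilution = V_total / V_sample = 43.8 / 1.89 ≈ 23.174603
Number of dilutions = 3
Total DF = (43.8 / 1.89)^3 (full precision, rounded at the end) = 12446.20

12446.20


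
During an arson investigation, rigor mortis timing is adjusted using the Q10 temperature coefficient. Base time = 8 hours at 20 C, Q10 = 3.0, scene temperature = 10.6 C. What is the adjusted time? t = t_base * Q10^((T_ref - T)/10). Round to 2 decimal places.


Rigor mortis time adjustment:
Exponent = (T_ref - T_actual) / 10 = (20 - 10.6) / 10 = 0.94
Q10 factor = 3.0^0.94 = 2.80863
t_adjusted = 8 * 2.80863 = 22.47 hours

22.47


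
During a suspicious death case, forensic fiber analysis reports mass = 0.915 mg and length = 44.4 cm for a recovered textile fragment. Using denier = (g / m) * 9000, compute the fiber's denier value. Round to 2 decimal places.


Denier calculation:
Mass in grams = 0.915 mg / 1000 = 0.000915 g
Length in meters = 44.4 cm / 100 = 0.444 m
Linear density = mass / length = 0.000915 / 0.444 = 0.00206081 g/m
Denier = (g/m) * 9000 = 0.00206081 * 9000 = 18.55

18.55


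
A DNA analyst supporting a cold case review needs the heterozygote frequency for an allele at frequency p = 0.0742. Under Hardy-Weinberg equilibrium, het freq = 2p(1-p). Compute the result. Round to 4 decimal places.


Hardy-Weinberg heterozygote frequency:
q = 1 - p = 1 - 0.0742 = 0.9258
2pq = 2 * 0.0742 * 0.9258 = 0.1374

0.1374


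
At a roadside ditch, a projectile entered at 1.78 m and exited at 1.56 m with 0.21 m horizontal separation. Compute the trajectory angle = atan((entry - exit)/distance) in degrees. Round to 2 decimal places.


Bullet trajectory angle:
Height difference = 1.78 - 1.56 = 0.22 m
angle = atan(0.22 / 0.21)
angle = atan(1.047619)
angle = 46.33 degrees

46.33


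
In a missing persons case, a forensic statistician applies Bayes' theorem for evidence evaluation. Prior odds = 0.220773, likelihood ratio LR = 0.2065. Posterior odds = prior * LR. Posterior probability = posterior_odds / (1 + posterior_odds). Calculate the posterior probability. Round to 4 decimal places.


Bayesian evidence evaluation:
Posterior odds = prior_odds * LR = 0.220773 * 0.2065 = 0.04558962
Posterior probability = posterior_odds / (1 + posterior_odds)
= 0.04558962 / (1 + 0.04558962)
= 0.04558962 / 1.04558962
= 0.0436

0.0436


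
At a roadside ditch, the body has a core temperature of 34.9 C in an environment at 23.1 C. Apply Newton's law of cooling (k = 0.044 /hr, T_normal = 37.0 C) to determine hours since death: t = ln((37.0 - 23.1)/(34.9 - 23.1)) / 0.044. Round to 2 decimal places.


Using Newton's law of cooling:
t = ln((T_normal - T_ambient) / (T_body - T_ambient)) / k
T_normal - T_ambient = 13.9
T_body - T_ambient = 11.8
Ratio = 1.177966
ln(ratio) = 0.163789
t = 0.163789 / 0.044 = 3.72 hours

3.72


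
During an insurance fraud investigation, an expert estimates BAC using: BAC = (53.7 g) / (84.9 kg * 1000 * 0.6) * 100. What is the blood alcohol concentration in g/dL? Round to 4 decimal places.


Applying the Widmark formula:
BAC = (dose_g / (body_wt * 1000 * r)) * 100
Denominator = 84.9 * 1000 * 0.6 = 50940
BAC = (53.7 / 50940) * 100
BAC = 0.1054 g/dL

0.1054


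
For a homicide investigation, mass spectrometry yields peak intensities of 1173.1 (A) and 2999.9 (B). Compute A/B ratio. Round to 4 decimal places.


Spectral peak ratio:
Peak A = 1173.1 counts
Peak B = 2999.9 counts
Ratio = 1173.1 / 2999.9 = 0.3910

0.3910


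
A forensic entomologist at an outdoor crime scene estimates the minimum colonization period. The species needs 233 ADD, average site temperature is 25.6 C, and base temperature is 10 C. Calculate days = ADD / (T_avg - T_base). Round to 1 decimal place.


Insect development time:
Effective temperature = avg_temp - T_base = 25.6 - 10 = 15.6 C
Days = ADD / effective_temp = 233 / 15.6 = 14.9 days

14.9


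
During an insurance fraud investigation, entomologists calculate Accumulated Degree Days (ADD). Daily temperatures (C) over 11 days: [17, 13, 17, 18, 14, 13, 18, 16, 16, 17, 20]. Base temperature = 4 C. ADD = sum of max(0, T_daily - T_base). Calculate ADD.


Computing ADD day by day:
Day 1: max(0, 17 - 4) = 13
Day 2: max(0, 13 - 4) = 9
Day 3: max(0, 17 - 4) = 13
Day 4: max(0, 18 - 4) = 14
Day 5: max(0, 14 - 4) = 10
Day 6: max(0, 13 - 4) = 9
Day 7: max(0, 18 - 4) = 14
Day 8: max(0, 16 - 4) = 12
Day 9: max(0, 16 - 4) = 12
Day 10: max(0, 17 - 4) = 13
Day 11: max(0, 20 - 4) = 16
Total ADD = 135

135


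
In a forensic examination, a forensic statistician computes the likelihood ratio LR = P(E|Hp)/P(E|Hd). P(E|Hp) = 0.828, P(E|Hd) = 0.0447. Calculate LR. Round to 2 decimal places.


Likelihood ratio calculation:
LR = P(E|Hp) / P(E|Hd)
LR = 0.828 / 0.0447
LR = 18.52

18.52


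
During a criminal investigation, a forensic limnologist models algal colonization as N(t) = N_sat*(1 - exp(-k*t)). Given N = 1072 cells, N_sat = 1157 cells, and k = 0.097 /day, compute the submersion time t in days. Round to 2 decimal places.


PMSI from diatom colonization curve:
N / N_sat = 1072 / 1157 = 0.926534
1 - N/N_sat = 0.073466
ln(1 - N/N_sat) = -2.610933
t = -ln(1 - N/N_sat) / k = -(-2.610933) / 0.097 = 26.92 days

26.92


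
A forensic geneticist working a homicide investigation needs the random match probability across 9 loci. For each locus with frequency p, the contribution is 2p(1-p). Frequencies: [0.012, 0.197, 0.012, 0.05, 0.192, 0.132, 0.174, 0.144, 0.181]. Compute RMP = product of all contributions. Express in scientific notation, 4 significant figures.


Computing RMP for 9 loci:
Locus 1: 2 * 0.012 * 0.988 = 0.023712
Locus 2: 2 * 0.197 * 0.803 = 0.316382
Locus 3: 2 * 0.012 * 0.988 = 0.023712
Locus 4: 2 * 0.05 * 0.95 = 0.095
Locus 5: 2 * 0.192 * 0.808 = 0.310272
Locus 6: 2 * 0.132 * 0.868 = 0.229152
Locus 7: 2 * 0.174 * 0.826 = 0.287448
Locus 8: 2 * 0.144 * 0.856 = 0.246528
Locus 9: 2 * 0.181 * 0.819 = 0.296478
RMP = 2.524e-08

2.524e-08


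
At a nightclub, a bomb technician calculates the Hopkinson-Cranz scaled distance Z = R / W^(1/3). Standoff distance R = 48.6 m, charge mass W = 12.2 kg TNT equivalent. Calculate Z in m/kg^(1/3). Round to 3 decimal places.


Scaled distance calculation:
W^(1/3) = 12.2^(1/3) = 2.302078
Z = R / W^(1/3) = 48.6 / 2.302078
Z = 21.111 m/kg^(1/3)

21.111


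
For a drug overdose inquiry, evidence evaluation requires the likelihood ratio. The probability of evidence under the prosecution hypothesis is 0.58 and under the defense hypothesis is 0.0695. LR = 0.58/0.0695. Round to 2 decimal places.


Likelihood ratio calculation:
LR = P(E|Hp) / P(E|Hd)
LR = 0.58 / 0.0695
LR = 8.35

8.35


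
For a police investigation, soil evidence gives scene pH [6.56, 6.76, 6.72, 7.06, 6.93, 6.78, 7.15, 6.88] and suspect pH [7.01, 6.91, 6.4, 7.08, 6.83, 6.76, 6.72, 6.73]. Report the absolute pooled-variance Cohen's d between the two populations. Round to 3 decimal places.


Pooled-variance Cohen's d for soil pH comparison:
Scene mean = 54.84 / 8 = 6.855
Suspect mean = 54.44 / 8 = 6.805
Scene sample variance s_s^2 = 0.036457
Suspect sample variance s_c^2 = 0.044029
Pooled variance = ((n_s-1)*s_s^2 + (n_c-1)*s_c^2) / (n_s + n_c - 2) = 0.040243
Pooled SD = sqrt(0.040243) = 0.200607
Mean difference = 0.05
|d| = |0.05| / 0.200607 = 0.249

0.249


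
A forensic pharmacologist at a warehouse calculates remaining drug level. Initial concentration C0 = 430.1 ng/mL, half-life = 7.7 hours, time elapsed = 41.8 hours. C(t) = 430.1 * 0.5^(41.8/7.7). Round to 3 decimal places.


Drug concentration decay:
Number of half-lives = t / t_half = 41.8 / 7.7 = 5.428571
Decay factor = 0.5^5.428571 = 0.02321867
C(t) = 430.1 * 0.02321867 = 9.986 ng/mL

9.986


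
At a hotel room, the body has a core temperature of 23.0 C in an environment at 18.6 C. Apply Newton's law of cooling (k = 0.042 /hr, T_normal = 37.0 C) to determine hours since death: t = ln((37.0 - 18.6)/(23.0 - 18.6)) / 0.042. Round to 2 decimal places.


Using Newton's law of cooling:
t = ln((T_normal - T_ambient) / (T_body - T_ambient)) / k
T_normal - T_ambient = 18.4
T_body - T_ambient = 4.4
Ratio = 4.181818
ln(ratio) = 1.430746
t = 1.430746 / 0.042 = 34.07 hours

34.07


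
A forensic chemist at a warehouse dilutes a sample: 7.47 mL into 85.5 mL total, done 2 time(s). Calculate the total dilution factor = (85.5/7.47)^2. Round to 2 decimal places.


Dilution factor calculation:
Single dilution = V_total / V_sample = 85.5 / 7.47 ≈ 11.445783
Number of dilutions = 2
Total DF = (85.5 / 7.47)^2 (full precision, rounded at the end) = 131.01

131.01


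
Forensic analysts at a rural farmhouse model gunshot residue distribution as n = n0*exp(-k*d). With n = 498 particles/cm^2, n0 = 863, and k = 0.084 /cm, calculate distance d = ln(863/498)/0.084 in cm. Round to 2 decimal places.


GSR distance calculation:
n0/n = 863 / 498 = 1.732932
ln(n0/n) = 0.549815
d = 0.549815 / 0.084 = 6.55 cm

6.55


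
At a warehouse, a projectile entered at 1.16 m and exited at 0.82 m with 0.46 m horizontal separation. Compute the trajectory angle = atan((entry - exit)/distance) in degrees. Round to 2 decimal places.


Bullet trajectory angle:
Height difference = 1.16 - 0.82 = 0.34 m
angle = atan(0.34 / 0.46)
angle = atan(0.73913)
angle = 36.47 degrees

36.47


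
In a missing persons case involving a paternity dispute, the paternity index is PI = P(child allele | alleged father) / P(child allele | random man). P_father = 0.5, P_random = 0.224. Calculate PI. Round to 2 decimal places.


Paternity Index calculation:
PI = P(allele|father) / P(allele|random)
PI = 0.5 / 0.224
PI = 2.23

2.23


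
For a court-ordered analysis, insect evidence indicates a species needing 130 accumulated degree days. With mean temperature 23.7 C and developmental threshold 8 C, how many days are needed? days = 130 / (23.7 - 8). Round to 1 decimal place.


Insect development time:
Effective temperature = avg_temp - T_base = 23.7 - 8 = 15.7 C
Days = ADD / effective_temp = 130 / 15.7 = 8.3 days

8.3


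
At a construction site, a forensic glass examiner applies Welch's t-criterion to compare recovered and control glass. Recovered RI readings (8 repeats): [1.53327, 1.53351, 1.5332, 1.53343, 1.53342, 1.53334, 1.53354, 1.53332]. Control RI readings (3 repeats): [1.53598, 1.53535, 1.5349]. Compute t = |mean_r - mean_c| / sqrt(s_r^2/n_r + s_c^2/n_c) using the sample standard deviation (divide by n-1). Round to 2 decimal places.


Welch's t-criterion for glass RI comparison:
Recovered mean = sum / n_r = 12.26703 / 8 = 1.5333788
Control mean = sum / n_c = 4.60623 / 3 = 1.53541
Recovered sample variance s_r^2 = 1.37554e-08
Control sample variance s_c^2 = 2.943e-07
Welch SE (unpooled) = sqrt(s_r^2/n_r + s_c^2/n_c) = sqrt(1.71942e-09 + 9.81e-08) = sqrt(9.98194e-08) = 0.000315942
|mean_r - mean_c| = 0.00203125
t = 0.00203125 / 0.000315942 = 6.43

6.43


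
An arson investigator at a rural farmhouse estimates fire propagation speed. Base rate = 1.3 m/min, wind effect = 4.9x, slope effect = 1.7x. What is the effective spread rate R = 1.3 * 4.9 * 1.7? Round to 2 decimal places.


Fire spread rate calculation:
R = R0 * wind_factor * slope_factor
= 1.3 * 4.9 * 1.7
= 6.37 * 1.7
= 10.83 m/min

10.83


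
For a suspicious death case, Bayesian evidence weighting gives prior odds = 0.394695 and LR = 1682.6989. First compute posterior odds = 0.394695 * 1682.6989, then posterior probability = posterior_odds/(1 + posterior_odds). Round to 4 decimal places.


Bayesian evidence evaluation:
Posterior odds = prior_odds * LR = 0.394695 * 1682.6989 = 664.1528
Posterior probability = posterior_odds / (1 + posterior_odds)
= 664.1528 / (1 + 664.1528)
= 664.1528 / 665.1528
= 0.9985

0.9985


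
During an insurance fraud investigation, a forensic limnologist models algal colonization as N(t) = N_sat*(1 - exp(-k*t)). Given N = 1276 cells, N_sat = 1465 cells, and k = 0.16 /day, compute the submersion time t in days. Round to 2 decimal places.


PMSI from diatom colonization curve:
N / N_sat = 1276 / 1465 = 0.87099
1 - N/N_sat = 0.12901
ln(1 - N/N_sat) = -2.047865
t = -ln(1 - N/N_sat) / k = -(-2.047865) / 0.16 = 12.80 days

12.80


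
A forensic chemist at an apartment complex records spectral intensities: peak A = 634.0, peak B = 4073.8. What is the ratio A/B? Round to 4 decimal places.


Spectral peak ratio:
Peak A = 634.0 counts
Peak B = 4073.8 counts
Ratio = 634.0 / 4073.8 = 0.1556

0.1556


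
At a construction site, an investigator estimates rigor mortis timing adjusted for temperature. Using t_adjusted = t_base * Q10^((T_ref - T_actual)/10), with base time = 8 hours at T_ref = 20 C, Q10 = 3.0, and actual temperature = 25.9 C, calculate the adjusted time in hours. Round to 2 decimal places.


Rigor mortis time adjustment:
Exponent = (T_ref - T_actual) / 10 = (20 - 25.9) / 10 = -0.59
Q10 factor = 3.0^-0.59 = 0.523
t_adjusted = 8 * 0.523 = 4.18 hours

4.18


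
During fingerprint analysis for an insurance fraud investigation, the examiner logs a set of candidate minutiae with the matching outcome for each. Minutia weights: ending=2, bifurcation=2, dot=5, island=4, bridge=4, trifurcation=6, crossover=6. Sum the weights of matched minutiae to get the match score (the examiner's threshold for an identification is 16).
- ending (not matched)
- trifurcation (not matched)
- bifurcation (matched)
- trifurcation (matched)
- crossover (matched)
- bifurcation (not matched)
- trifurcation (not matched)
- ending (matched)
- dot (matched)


Weighted minutiae match score:
  ending: not matched, +0
  trifurcation: not matched, +0
  bifurcation: matched, +2 (running total 2)
  trifurcation: matched, +6 (running total 8)
  crossover: matched, +6 (running total 14)
  bifurcation: not matched, +0
  trifurcation: not matched, +0
  ending: matched, +2 (running total 16)
  dot: matched, +5 (running total 21)
Total score = 21
Threshold = 16; verdict = identification

21


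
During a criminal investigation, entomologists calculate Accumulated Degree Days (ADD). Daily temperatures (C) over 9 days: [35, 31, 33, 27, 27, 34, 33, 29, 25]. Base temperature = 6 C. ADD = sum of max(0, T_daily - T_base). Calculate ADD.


Computing ADD day by day:
Day 1: max(0, 35 - 6) = 29
Day 2: max(0, 31 - 6) = 25
Day 3: max(0, 33 - 6) = 27
Day 4: max(0, 27 - 6) = 21
Day 5: max(0, 27 - 6) = 21
Day 6: max(0, 34 - 6) = 28
Day 7: max(0, 33 - 6) = 27
Day 8: max(0, 29 - 6) = 23
Day 9: max(0, 25 - 6) = 19
Total ADD = 220

220


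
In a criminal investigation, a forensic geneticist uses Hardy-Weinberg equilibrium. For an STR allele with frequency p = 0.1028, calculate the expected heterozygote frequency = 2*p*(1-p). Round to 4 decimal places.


Hardy-Weinberg heterozygote frequency:
q = 1 - p = 1 - 0.1028 = 0.8972
2pq = 2 * 0.1028 * 0.8972 = 0.1845

0.1845


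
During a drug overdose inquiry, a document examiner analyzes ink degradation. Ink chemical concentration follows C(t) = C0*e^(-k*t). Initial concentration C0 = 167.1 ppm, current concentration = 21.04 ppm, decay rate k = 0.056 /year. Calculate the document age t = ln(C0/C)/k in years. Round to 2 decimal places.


Document age estimation:
C0/C = 167.1 / 21.04 = 7.942015
ln(C0/C) = 2.072167
t = 2.072167 / 0.056 = 37.00 years

37.00


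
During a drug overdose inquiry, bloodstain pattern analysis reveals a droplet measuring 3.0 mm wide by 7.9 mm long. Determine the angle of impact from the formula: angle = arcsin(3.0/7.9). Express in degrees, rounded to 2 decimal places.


Blood spatter impact angle calculation:
width / length = 3.0 / 7.9 = 0.379747
angle = arcsin(0.379747)
angle = 22.32 degrees

22.32


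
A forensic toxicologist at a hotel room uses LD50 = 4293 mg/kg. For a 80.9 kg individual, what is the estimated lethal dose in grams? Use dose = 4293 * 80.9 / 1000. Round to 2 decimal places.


Lethal dose calculation:
Lethal dose = LD50 * body_weight / 1000
= 4293 * 80.9 / 1000
= 347303.7 / 1000
= 347.30 g

347.30


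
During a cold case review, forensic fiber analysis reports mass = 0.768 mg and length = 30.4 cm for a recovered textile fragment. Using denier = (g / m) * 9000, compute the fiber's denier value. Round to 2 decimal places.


Denier calculation:
Mass in grams = 0.768 mg / 1000 = 0.000768 g
Length in meters = 30.4 cm / 100 = 0.304 m
Linear density = mass / length = 0.000768 / 0.304 = 0.00252632 g/m
Denier = (g/m) * 9000 = 0.00252632 * 9000 = 22.74

22.74


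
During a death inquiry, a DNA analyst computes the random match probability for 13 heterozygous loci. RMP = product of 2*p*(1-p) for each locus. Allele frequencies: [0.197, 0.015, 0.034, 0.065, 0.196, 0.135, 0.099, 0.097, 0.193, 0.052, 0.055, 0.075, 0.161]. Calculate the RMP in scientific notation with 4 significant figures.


Computing RMP for 13 loci:
Locus 1: 2 * 0.197 * 0.803 = 0.316382
Locus 2: 2 * 0.015 * 0.985 = 0.02955
Locus 3: 2 * 0.034 * 0.966 = 0.065688
Locus 4: 2 * 0.065 * 0.935 = 0.12155
Locus 5: 2 * 0.196 * 0.804 = 0.315168
Locus 6: 2 * 0.135 * 0.865 = 0.23355
Locus 7: 2 * 0.099 * 0.901 = 0.178398
Locus 8: 2 * 0.097 * 0.903 = 0.175182
Locus 9: 2 * 0.193 * 0.807 = 0.311502
Locus 10: 2 * 0.052 * 0.948 = 0.098592
Locus 11: 2 * 0.055 * 0.945 = 0.10395
Locus 12: 2 * 0.075 * 0.925 = 0.13875
Locus 13: 2 * 0.161 * 0.839 = 0.270158
RMP = 2.055e-11

2.055e-11


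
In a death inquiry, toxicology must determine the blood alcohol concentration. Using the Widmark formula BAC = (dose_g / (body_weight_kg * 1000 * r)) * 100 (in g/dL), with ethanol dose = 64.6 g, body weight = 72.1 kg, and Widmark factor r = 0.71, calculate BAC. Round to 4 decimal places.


Applying the Widmark formula:
BAC = (dose_g / (body_wt * 1000 * r)) * 100
Denominator = 72.1 * 1000 * 0.71 = 51191
BAC = (64.6 / 51191) * 100
BAC = 0.1262 g/dL

0.1262


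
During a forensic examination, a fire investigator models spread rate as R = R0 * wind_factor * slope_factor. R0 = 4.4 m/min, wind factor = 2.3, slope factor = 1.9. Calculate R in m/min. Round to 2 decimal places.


Fire spread rate calculation:
R = R0 * wind_factor * slope_factor
= 4.4 * 2.3 * 1.9
= 10.12 * 1.9
= 19.23 m/min

19.23


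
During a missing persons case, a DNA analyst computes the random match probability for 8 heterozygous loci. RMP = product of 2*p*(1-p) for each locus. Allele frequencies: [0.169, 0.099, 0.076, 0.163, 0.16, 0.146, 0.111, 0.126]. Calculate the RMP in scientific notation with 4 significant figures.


Computing RMP for 8 loci:
Locus 1: 2 * 0.169 * 0.831 = 0.280878
Locus 2: 2 * 0.099 * 0.901 = 0.178398
Locus 3: 2 * 0.076 * 0.924 = 0.140448
Locus 4: 2 * 0.163 * 0.837 = 0.272862
Locus 5: 2 * 0.16 * 0.84 = 0.2688
Locus 6: 2 * 0.146 * 0.854 = 0.249368
Locus 7: 2 * 0.111 * 0.889 = 0.197358
Locus 8: 2 * 0.126 * 0.874 = 0.220248
RMP = 5.595e-06

5.595e-06


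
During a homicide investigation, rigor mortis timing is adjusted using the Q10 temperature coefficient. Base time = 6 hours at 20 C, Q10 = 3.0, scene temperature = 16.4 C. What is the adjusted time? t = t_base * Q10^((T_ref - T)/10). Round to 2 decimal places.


Rigor mortis time adjustment:
Exponent = (T_ref - T_actual) / 10 = (20 - 16.4) / 10 = 0.36
Q10 factor = 3.0^0.36 = 1.48513
t_adjusted = 6 * 1.48513 = 8.91 hours

8.91


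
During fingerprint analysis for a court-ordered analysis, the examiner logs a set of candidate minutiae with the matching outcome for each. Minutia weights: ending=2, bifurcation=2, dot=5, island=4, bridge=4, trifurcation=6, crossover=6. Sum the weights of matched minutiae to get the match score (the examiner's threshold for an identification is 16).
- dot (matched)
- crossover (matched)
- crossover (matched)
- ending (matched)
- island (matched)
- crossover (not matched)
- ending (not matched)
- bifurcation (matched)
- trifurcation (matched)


Weighted minutiae match score:
  dot: matched, +5 (running total 5)
  crossover: matched, +6 (running total 11)
  crossover: matched, +6 (running total 17)
  ending: matched, +2 (running total 19)
  island: matched, +4 (running total 23)
  crossover: not matched, +0
  ending: not matched, +0
  bifurcation: matched, +2 (running total 25)
  trifurcation: matched, +6 (running total 31)
Total score = 31
Threshold = 16; verdict = identification

31


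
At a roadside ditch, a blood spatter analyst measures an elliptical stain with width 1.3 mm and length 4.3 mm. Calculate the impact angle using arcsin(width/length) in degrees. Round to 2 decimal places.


Blood spatter impact angle calculation:
width / length = 1.3 / 4.3 = 0.302326
angle = arcsin(0.302326)
angle = 17.60 degrees

17.60


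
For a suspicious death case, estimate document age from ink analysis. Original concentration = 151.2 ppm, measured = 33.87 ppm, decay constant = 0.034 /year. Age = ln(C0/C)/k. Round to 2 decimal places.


Document age estimation:
C0/C = 151.2 / 33.87 = 4.464128
ln(C0/C) = 1.496074
t = 1.496074 / 0.034 = 44.00 years

44.00
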